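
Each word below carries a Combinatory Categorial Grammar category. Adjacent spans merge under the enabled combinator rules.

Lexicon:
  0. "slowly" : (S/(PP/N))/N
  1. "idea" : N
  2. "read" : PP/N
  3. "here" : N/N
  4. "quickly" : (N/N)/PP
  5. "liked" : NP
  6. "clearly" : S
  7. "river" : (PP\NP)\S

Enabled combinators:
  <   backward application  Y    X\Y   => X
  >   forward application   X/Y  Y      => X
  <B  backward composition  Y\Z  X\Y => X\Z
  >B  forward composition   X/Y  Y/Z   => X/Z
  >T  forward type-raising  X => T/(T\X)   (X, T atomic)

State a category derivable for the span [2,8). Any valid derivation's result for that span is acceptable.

[0,8] S   >
  [0,2] S/(PP/N)   >
    [0,1] "slowly" : (S/(PP/N))/N
    [1,2] "idea" : N
  [2,8] PP/N   >B
    [2,4] PP/N   >B
      [2,3] "read" : PP/N
      [3,4] "here" : N/N
    [4,8] N/N   >
      [4,5] "quickly" : (N/N)/PP
      [5,8] PP   >
        [5,6] PP/(PP\NP)   >T
          [5,6] "liked" : NP
        [6,8] PP\NP   <
          [6,7] "clearly" : S
          [7,8] "river" : (PP\NP)\S

PP/N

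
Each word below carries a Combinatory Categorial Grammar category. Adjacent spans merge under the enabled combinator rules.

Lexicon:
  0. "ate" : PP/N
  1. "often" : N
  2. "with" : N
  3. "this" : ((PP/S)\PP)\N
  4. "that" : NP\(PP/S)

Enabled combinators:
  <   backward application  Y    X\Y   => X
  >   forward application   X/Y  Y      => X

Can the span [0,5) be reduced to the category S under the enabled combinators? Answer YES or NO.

PP/N N N ((PP/S)\PP)\N NP\(PP/S)
CKY chart[0,5] = {NP}; S ∉ chart

NO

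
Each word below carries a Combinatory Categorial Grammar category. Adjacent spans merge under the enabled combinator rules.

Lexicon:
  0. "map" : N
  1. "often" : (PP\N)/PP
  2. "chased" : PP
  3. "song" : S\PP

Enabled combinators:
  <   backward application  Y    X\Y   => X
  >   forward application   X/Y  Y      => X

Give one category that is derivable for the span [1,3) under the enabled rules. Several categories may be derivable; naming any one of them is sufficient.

[0,4] S   <
  [0,3] PP   <
    [0,1] "map" : N
    [1,3] PP\N   >
      [1,2] "often" : (PP\N)/PP
      [2,3] "chased" : PP
  [3,4] "song" : S\PP

PP\N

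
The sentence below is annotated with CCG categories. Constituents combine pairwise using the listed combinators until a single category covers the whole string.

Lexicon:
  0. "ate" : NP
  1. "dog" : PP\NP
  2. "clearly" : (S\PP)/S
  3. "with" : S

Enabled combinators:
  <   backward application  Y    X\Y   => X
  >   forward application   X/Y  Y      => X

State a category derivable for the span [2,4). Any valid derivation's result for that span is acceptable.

S\PP

[0,4] S   <
  [0,2] PP   <
    [0,1] "ate" : NP
    [1,2] "dog" : PP\NP
  [2,4] S\PP   >
    [2,3] "clearly" : (S\PP)/S
    [3,4] "with" : S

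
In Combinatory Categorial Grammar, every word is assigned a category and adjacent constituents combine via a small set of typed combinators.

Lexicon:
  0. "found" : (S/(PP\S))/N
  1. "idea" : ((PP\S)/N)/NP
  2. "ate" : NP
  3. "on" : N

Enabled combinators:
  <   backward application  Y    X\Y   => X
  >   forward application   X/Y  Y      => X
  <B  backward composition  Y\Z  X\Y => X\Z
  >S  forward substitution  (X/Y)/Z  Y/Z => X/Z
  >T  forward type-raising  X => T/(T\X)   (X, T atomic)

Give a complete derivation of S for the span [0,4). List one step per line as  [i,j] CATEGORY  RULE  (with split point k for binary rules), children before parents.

[0,4] S   >
  [0,3] S/N   >S
    [0,1] "found" : (S/(PP\S))/N
    [1,3] (PP\S)/N   >
      [1,2] "idea" : ((PP\S)/N)/NP
      [2,3] "ate" : NP
  [3,4] "on" : N

[0,1] (S/(PP\S))/N  lex  "found"
[1,2] ((PP\S)/N)/NP  lex  "idea"
[2,3] NP  lex  "ate"
[1,3] (PP\S)/N  >  k=2
[0,3] S/N  >S  k=1
[3,4] N  lex  "on"
[0,4] S  >  k=3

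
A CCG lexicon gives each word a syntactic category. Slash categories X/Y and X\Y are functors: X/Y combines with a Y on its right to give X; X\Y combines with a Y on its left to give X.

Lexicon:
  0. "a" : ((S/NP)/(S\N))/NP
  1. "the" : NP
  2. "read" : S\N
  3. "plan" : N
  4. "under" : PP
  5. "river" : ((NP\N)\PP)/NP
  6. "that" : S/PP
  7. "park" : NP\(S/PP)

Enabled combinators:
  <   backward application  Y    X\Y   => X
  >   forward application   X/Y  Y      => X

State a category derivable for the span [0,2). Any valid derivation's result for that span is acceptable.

(S/NP)/(S\N)

[0,8] S   >
  [0,3] S/NP   >
    [0,2] (S/NP)/(S\N)   >
      [0,1] "a" : ((S/NP)/(S\N))/NP
      [1,2] "the" : NP
    [2,3] "read" : S\N
  [3,8] NP   <
    [3,4] "plan" : N
    [4,8] NP\N   <
      [4,5] "under" : PP
      [5,8] (NP\N)\PP   >
        [5,6] "river" : ((NP\N)\PP)/NP
        [6,8] NP   <
          [6,7] "that" : S/PP
          [7,8] "park" : NP\(S/PP)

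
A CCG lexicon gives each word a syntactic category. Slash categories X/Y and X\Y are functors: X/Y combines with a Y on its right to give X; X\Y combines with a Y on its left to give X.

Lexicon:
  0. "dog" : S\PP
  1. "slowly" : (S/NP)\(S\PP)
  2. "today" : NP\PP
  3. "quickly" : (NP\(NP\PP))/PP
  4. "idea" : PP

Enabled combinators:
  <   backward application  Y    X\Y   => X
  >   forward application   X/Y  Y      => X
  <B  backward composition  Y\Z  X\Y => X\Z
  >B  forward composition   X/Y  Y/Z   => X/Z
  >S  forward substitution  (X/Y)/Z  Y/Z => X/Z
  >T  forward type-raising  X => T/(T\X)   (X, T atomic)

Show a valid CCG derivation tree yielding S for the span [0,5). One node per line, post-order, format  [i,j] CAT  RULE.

[0,1] S\PP  lex  "dog"
[1,2] (S/NP)\(S\PP)  lex  "slowly"
[0,2] S/NP  <  k=1
[2,3] NP\PP  lex  "today"
[3,4] (NP\(NP\PP))/PP  lex  "quickly"
[4,5] PP  lex  "idea"
[3,5] NP\(NP\PP)  >  k=4
[2,5] NP  <  k=3
[0,5] S  >  k=2

[0,5] S   >
  [0,2] S/NP   <
    [0,1] "dog" : S\PP
    [1,2] "slowly" : (S/NP)\(S\PP)
  [2,5] NP   <
    [2,3] "today" : NP\PP
    [3,5] NP\(NP\PP)   >
      [3,4] "quickly" : (NP\(NP\PP))/PP
      [4,5] "idea" : PP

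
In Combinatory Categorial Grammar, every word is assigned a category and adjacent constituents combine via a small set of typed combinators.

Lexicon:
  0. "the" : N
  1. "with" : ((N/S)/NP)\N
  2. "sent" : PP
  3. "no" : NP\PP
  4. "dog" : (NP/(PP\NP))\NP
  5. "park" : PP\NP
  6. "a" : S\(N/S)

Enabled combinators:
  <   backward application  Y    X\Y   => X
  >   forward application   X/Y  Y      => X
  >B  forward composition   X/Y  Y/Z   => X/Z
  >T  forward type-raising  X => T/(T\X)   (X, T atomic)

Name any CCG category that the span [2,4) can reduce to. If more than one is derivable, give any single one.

NP

[0,7] S   <
  [0,6] N/S   >
    [0,2] (N/S)/NP   <
      [0,1] "the" : N
      [1,2] "with" : ((N/S)/NP)\N
    [2,6] NP   >
      [2,5] NP/(PP\NP)   <
        [2,4] NP   <
          [2,3] "sent" : PP
          [3,4] "no" : NP\PP
        [4,5] "dog" : (NP/(PP\NP))\NP
      [5,6] "park" : PP\NP
  [6,7] "a" : S\(N/S)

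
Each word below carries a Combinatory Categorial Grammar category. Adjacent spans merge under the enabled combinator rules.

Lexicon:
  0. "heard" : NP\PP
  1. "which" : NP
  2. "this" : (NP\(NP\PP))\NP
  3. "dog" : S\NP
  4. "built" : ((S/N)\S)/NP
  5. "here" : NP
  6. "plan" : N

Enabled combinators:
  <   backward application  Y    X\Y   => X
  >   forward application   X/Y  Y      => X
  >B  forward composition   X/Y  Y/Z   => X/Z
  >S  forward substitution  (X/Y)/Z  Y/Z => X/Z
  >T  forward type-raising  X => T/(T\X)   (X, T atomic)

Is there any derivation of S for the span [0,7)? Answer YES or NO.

YES

[0,7] S   >
  [0,6] S/N   <
    [0,4] S   <
      [0,3] NP   <
        [0,1] "heard" : NP\PP
        [1,3] NP\(NP\PP)   <
          [1,2] "which" : NP
          [2,3] "this" : (NP\(NP\PP))\NP
      [3,4] "dog" : S\NP
    [4,6] (S/N)\S   >
      [4,5] "built" : ((S/N)\S)/NP
      [5,6] "here" : NP
  [6,7] "plan" : N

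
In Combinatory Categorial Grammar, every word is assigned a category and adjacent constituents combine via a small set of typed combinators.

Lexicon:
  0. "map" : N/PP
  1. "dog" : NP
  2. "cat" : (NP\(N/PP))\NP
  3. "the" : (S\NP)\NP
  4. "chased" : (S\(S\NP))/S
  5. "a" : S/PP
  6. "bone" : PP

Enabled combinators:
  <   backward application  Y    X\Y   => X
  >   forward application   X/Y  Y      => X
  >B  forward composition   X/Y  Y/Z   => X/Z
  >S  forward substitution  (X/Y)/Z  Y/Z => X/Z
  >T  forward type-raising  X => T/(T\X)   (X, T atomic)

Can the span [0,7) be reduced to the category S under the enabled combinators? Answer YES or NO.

[0,7] S   <
  [0,4] S\NP   <
    [0,3] NP   <
      [0,1] "map" : N/PP
      [1,3] NP\(N/PP)   <
        [1,2] "dog" : NP
        [2,3] "cat" : (NP\(N/PP))\NP
    [3,4] "the" : (S\NP)\NP
  [4,7] S\(S\NP)   >
    [4,5] "chased" : (S\(S\NP))/S
    [5,7] S   >
      [5,6] "a" : S/PP
      [6,7] "bone" : PP

YES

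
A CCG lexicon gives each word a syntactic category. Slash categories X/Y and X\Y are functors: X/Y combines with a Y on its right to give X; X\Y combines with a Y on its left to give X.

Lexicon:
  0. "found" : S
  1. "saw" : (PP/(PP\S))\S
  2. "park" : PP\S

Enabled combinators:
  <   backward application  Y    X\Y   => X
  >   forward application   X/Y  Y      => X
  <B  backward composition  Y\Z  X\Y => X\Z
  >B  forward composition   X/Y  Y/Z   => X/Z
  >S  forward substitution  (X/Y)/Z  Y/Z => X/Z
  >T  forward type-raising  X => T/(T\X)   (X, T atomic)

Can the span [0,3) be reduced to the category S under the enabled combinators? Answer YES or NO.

NO

S (PP/(PP\S))\S PP\S
CKY chart[0,3] = {N/(N\PP), NP/(NP\PP), PP, PP/(PP\PP), S/(S\PP)}; S ∉ chart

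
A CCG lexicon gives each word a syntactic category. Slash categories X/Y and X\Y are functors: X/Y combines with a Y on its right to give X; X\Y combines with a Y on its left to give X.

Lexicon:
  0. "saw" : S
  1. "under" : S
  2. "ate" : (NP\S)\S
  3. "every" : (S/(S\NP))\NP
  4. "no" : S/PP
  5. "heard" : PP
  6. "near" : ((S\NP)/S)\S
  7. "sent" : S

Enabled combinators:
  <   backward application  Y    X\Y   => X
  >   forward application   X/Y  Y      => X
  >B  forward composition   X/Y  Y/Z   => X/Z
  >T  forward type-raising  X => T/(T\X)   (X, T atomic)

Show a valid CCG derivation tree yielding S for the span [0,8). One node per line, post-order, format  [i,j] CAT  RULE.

[0,8] S   >
  [0,4] S/(S\NP)   <
    [0,3] NP   >
      [0,1] NP/(NP\S)   >T
        [0,1] "saw" : S
      [1,3] NP\S   <
        [1,2] "under" : S
        [2,3] "ate" : (NP\S)\S
    [3,4] "every" : (S/(S\NP))\NP
  [4,8] S\NP   >
    [4,7] (S\NP)/S   <
      [4,6] S   >
        [4,5] "no" : S/PP
        [5,6] "heard" : PP
      [6,7] "near" : ((S\NP)/S)\S
    [7,8] "sent" : S

[0,1] S  lex  "saw"
[0,1] NP/(NP\S)  >T
[1,2] S  lex  "under"
[2,3] (NP\S)\S  lex  "ate"
[1,3] NP\S  <  k=2
[0,3] NP  >  k=1
[3,4] (S/(S\NP))\NP  lex  "every"
[0,4] S/(S\NP)  <  k=3
[4,5] S/PP  lex  "no"
[5,6] PP  lex  "heard"
[4,6] S  >  k=5
[6,7] ((S\NP)/S)\S  lex  "near"
[4,7] (S\NP)/S  <  k=6
[7,8] S  lex  "sent"
[4,8] S\NP  >  k=7
[0,8] S  >  k=4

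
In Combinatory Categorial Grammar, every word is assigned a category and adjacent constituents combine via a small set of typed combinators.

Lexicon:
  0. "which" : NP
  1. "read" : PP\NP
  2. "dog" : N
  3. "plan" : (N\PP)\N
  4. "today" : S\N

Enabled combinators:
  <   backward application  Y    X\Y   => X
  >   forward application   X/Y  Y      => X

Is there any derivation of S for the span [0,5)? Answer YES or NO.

YES

[0,5] S   <
  [0,4] N   <
    [0,2] PP   <
      [0,1] "which" : NP
      [1,2] "read" : PP\NP
    [2,4] N\PP   <
      [2,3] "dog" : N
      [3,4] "plan" : (N\PP)\N
  [4,5] "today" : S\N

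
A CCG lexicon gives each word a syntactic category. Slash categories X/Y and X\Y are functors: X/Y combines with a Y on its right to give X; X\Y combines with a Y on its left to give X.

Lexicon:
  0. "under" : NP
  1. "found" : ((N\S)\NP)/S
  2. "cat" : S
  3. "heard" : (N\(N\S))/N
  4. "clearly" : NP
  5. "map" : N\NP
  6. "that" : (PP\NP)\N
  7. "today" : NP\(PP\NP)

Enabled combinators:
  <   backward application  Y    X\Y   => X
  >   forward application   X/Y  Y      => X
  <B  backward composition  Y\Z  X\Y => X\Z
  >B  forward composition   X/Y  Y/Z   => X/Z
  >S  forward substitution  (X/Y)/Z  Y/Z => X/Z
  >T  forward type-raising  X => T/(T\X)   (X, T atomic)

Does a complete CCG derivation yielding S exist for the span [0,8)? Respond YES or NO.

NO

NP ((N\S)\NP)/S S (N\(N\S))/N NP N\NP (PP\NP)\N NP\(PP\NP)
CKY chart[0,8] = {N/(N\NP), NP, NP/(NP\NP), PP/(PP\NP), S/(S\NP)}; S ∉ chart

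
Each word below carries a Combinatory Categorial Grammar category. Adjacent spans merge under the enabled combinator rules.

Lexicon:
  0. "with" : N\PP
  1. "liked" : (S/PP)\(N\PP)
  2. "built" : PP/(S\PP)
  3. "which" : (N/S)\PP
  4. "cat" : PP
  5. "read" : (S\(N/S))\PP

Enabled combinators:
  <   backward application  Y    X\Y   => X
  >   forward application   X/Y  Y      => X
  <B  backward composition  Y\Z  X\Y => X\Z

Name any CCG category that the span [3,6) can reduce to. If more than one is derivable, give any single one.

[0,6] S   >
  [0,2] S/PP   <
    [0,1] "with" : N\PP
    [1,2] "liked" : (S/PP)\(N\PP)
  [2,6] PP   >
    [2,3] "built" : PP/(S\PP)
    [3,6] S\PP   <B
      [3,4] "which" : (N/S)\PP
      [4,6] S\(N/S)   <
        [4,5] "cat" : PP
        [5,6] "read" : (S\(N/S))\PP

S\PP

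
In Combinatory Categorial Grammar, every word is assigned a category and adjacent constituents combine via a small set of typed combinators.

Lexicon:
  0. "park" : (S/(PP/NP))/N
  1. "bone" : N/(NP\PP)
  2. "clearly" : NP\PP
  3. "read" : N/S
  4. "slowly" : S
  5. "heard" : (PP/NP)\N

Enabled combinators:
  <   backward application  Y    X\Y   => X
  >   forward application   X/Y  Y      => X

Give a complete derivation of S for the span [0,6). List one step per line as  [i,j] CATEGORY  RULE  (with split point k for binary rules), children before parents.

[0,1] (S/(PP/NP))/N  lex  "park"
[1,2] N/(NP\PP)  lex  "bone"
[2,3] NP\PP  lex  "clearly"
[1,3] N  >  k=2
[0,3] S/(PP/NP)  >  k=1
[3,4] N/S  lex  "read"
[4,5] S  lex  "slowly"
[3,5] N  >  k=4
[5,6] (PP/NP)\N  lex  "heard"
[3,6] PP/NP  <  k=5
[0,6] S  >  k=3

[0,6] S   >
  [0,3] S/(PP/NP)   >
    [0,1] "park" : (S/(PP/NP))/N
    [1,3] N   >
      [1,2] "bone" : N/(NP\PP)
      [2,3] "clearly" : NP\PP
  [3,6] PP/NP   <
    [3,5] N   >
      [3,4] "read" : N/S
      [4,5] "slowly" : S
    [5,6] "heard" : (PP/NP)\N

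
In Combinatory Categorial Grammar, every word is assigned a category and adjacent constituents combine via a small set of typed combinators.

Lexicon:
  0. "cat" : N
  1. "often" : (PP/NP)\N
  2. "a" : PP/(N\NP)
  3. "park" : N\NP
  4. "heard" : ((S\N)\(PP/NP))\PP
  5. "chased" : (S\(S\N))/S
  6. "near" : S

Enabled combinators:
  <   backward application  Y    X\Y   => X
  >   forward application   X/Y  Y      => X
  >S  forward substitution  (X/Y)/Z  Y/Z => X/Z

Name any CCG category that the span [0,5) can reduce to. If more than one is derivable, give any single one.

S\N

[0,7] S   <
  [0,5] S\N   <
    [0,2] PP/NP   <
      [0,1] "cat" : N
      [1,2] "often" : (PP/NP)\N
    [2,5] (S\N)\(PP/NP)   <
      [2,4] PP   >
        [2,3] "a" : PP/(N\NP)
        [3,4] "park" : N\NP
      [4,5] "heard" : ((S\N)\(PP/NP))\PP
  [5,7] S\(S\N)   >
    [5,6] "chased" : (S\(S\N))/S
    [6,7] "near" : S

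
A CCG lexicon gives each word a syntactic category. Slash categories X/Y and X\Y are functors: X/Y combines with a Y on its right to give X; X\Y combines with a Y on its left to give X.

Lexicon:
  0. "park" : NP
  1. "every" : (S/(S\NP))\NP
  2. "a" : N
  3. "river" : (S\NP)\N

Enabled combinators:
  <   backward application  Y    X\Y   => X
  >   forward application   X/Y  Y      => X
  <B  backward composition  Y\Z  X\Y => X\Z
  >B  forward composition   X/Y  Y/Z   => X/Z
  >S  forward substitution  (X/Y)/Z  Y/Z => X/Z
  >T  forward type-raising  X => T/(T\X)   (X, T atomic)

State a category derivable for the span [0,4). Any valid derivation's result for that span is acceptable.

S

[0,4] S   >
  [0,2] S/(S\NP)   <
    [0,1] "park" : NP
    [1,2] "every" : (S/(S\NP))\NP
  [2,4] S\NP   <
    [2,3] "a" : N
    [3,4] "river" : (S\NP)\N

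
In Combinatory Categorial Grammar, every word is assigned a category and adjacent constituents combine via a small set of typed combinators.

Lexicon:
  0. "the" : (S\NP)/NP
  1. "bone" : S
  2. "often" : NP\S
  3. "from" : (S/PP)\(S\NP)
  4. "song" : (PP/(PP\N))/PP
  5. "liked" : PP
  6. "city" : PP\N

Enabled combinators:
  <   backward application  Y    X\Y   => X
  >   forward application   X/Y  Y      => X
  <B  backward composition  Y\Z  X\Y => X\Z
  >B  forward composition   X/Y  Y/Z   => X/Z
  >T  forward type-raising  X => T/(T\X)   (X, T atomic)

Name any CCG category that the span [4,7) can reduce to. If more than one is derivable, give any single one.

PP

[0,7] S   >
  [0,4] S/PP   <
    [0,3] S\NP   >
      [0,1] "the" : (S\NP)/NP
      [1,3] NP   >
        [1,2] NP/(NP\S)   >T
          [1,2] "bone" : S
        [2,3] "often" : NP\S
    [3,4] "from" : (S/PP)\(S\NP)
  [4,7] PP   >
    [4,6] PP/(PP\N)   >
      [4,5] "song" : (PP/(PP\N))/PP
      [5,6] "liked" : PP
    [6,7] "city" : PP\N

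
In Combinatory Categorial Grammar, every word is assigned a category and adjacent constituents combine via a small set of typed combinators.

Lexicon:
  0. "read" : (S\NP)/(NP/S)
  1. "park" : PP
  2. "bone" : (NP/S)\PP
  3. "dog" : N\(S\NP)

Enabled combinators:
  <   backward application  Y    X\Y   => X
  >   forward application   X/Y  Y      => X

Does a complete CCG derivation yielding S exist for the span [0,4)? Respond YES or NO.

NO

(S\NP)/(NP/S) PP (NP/S)\PP N\(S\NP)
CKY chart[0,4] = {N}; S ∉ chart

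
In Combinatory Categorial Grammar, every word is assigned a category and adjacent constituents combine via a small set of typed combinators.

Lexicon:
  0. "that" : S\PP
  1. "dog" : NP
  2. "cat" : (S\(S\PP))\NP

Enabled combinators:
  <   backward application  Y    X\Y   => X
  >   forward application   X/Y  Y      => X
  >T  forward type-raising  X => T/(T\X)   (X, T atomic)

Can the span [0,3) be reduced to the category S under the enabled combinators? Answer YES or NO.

YES

[0,3] S   <
  [0,1] "that" : S\PP
  [1,3] S\(S\PP)   <
    [1,2] "dog" : NP
    [2,3] "cat" : (S\(S\PP))\NP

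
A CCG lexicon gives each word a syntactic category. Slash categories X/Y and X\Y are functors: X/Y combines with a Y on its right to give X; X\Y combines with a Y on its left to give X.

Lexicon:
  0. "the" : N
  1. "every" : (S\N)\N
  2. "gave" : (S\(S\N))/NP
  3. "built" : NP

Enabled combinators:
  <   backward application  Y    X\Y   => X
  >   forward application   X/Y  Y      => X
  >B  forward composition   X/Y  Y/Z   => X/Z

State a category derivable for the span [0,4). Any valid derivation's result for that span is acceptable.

S

[0,4] S   <
  [0,2] S\N   <
    [0,1] "the" : N
    [1,2] "every" : (S\N)\N
  [2,4] S\(S\N)   >
    [2,3] "gave" : (S\(S\N))/NP
    [3,4] "built" : NP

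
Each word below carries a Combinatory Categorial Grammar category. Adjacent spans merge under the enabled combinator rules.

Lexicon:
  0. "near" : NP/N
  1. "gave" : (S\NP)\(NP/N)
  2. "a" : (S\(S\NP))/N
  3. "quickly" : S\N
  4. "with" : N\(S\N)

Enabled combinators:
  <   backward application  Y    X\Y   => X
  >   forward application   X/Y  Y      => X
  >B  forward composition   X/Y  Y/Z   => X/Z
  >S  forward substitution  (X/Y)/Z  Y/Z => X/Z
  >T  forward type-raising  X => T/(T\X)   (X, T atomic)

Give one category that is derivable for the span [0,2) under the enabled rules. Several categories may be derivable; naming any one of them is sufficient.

S\NP

[0,5] S   <
  [0,2] S\NP   <
    [0,1] "near" : NP/N
    [1,2] "gave" : (S\NP)\(NP/N)
  [2,5] S\(S\NP)   >
    [2,3] "a" : (S\(S\NP))/N
    [3,5] N   <
      [3,4] "quickly" : S\N
      [4,5] "with" : N\(S\N)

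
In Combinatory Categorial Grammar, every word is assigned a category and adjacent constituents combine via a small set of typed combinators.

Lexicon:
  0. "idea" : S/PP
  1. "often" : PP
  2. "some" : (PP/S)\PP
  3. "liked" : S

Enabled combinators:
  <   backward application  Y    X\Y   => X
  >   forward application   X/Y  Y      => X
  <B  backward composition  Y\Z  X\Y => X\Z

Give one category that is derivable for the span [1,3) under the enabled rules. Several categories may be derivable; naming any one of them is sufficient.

[0,4] S   >
  [0,1] "idea" : S/PP
  [1,4] PP   >
    [1,3] PP/S   <
      [1,2] "often" : PP
      [2,3] "some" : (PP/S)\PP
    [3,4] "liked" : S

PP/S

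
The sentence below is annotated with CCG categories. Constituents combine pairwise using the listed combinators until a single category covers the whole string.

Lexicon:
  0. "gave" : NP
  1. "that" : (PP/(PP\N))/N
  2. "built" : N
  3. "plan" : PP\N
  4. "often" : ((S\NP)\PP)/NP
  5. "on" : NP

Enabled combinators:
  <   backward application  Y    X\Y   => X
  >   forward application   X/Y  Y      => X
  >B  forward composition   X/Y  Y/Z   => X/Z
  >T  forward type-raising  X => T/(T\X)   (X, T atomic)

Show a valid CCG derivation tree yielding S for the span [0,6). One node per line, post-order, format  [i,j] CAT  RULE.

[0,1] NP  lex  "gave"
[0,1] S/(S\NP)  >T
[1,2] (PP/(PP\N))/N  lex  "that"
[2,3] N  lex  "built"
[1,3] PP/(PP\N)  >  k=2
[3,4] PP\N  lex  "plan"
[1,4] PP  >  k=3
[4,5] ((S\NP)\PP)/NP  lex  "often"
[5,6] NP  lex  "on"
[4,6] (S\NP)\PP  >  k=5
[1,6] S\NP  <  k=4
[0,6] S  >  k=1

[0,6] S   >
  [0,1] S/(S\NP)   >T
    [0,1] "gave" : NP
  [1,6] S\NP   <
    [1,4] PP   >
      [1,3] PP/(PP\N)   >
        [1,2] "that" : (PP/(PP\N))/N
        [2,3] "built" : N
      [3,4] "plan" : PP\N
    [4,6] (S\NP)\PP   >
      [4,5] "often" : ((S\NP)\PP)/NP
      [5,6] "on" : NP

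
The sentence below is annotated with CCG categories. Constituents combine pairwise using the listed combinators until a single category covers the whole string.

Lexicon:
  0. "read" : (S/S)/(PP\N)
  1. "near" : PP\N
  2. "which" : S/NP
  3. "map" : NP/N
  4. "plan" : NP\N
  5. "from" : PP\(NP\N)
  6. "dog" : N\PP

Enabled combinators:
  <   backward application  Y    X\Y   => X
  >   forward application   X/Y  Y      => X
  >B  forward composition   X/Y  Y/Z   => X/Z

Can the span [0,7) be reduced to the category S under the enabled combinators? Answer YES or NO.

YES

[0,7] S   >
  [0,3] S/NP   >B
    [0,2] S/S   >
      [0,1] "read" : (S/S)/(PP\N)
      [1,2] "near" : PP\N
    [2,3] "which" : S/NP
  [3,7] NP   >
    [3,4] "map" : NP/N
    [4,7] N   <
      [4,6] PP   <
        [4,5] "plan" : NP\N
        [5,6] "from" : PP\(NP\N)
      [6,7] "dog" : N\PP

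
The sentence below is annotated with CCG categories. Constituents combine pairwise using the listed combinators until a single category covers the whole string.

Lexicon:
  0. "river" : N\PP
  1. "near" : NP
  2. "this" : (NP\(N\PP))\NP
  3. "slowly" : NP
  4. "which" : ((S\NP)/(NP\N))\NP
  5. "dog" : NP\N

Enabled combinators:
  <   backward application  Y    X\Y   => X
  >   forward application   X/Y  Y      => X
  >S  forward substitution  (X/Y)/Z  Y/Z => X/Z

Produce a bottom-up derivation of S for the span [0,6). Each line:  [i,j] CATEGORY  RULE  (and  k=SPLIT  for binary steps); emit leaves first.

[0,1] N\PP  lex  "river"
[1,2] NP  lex  "near"
[2,3] (NP\(N\PP))\NP  lex  "this"
[1,3] NP\(N\PP)  <  k=2
[0,3] NP  <  k=1
[3,4] NP  lex  "slowly"
[4,5] ((S\NP)/(NP\N))\NP  lex  "which"
[3,5] (S\NP)/(NP\N)  <  k=4
[5,6] NP\N  lex  "dog"
[3,6] S\NP  >  k=5
[0,6] S  <  k=3

[0,6] S   <
  [0,3] NP   <
    [0,1] "river" : N\PP
    [1,3] NP\(N\PP)   <
      [1,2] "near" : NP
      [2,3] "this" : (NP\(N\PP))\NP
  [3,6] S\NP   >
    [3,5] (S\NP)/(NP\N)   <
      [3,4] "slowly" : NP
      [4,5] "which" : ((S\NP)/(NP\N))\NP
    [5,6] "dog" : NP\N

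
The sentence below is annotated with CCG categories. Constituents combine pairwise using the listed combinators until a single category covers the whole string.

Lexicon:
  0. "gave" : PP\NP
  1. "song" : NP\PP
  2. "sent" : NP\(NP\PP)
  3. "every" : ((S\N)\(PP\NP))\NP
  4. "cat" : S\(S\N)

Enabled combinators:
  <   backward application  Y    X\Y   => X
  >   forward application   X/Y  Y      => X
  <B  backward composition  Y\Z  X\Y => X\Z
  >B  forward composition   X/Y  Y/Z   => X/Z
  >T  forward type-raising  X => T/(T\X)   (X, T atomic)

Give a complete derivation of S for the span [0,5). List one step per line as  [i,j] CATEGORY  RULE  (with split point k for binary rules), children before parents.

[0,5] S   <
  [0,4] S\N   <
    [0,1] "gave" : PP\NP
    [1,4] (S\N)\(PP\NP)   <
      [1,3] NP   <
        [1,2] "song" : NP\PP
        [2,3] "sent" : NP\(NP\PP)
      [3,4] "every" : ((S\N)\(PP\NP))\NP
  [4,5] "cat" : S\(S\N)

[0,1] PP\NP  lex  "gave"
[1,2] NP\PP  lex  "song"
[2,3] NP\(NP\PP)  lex  "sent"
[1,3] NP  <  k=2
[3,4] ((S\N)\(PP\NP))\NP  lex  "every"
[1,4] (S\N)\(PP\NP)  <  k=3
[0,4] S\N  <  k=1
[4,5] S\(S\N)  lex  "cat"
[0,5] S  <  k=4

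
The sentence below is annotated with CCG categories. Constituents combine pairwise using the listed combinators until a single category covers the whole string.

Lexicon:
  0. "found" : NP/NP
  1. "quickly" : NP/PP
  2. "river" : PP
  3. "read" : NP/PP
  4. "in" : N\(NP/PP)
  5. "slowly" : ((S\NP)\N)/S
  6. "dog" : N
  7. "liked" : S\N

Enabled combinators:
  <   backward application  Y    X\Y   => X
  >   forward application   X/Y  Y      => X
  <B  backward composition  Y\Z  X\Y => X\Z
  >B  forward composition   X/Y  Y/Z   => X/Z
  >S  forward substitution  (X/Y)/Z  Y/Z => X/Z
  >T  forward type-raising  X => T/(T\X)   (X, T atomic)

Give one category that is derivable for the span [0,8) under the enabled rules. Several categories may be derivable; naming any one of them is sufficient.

[0,8] S   <
  [0,3] NP   >
    [0,2] NP/PP   >B
      [0,1] "found" : NP/NP
      [1,2] "quickly" : NP/PP
    [2,3] "river" : PP
  [3,8] S\NP   <
    [3,5] N   <
      [3,4] "read" : NP/PP
      [4,5] "in" : N\(NP/PP)
    [5,8] (S\NP)\N   >
      [5,6] "slowly" : ((S\NP)\N)/S
      [6,8] S   <
        [6,7] "dog" : N
        [7,8] "liked" : S\N

S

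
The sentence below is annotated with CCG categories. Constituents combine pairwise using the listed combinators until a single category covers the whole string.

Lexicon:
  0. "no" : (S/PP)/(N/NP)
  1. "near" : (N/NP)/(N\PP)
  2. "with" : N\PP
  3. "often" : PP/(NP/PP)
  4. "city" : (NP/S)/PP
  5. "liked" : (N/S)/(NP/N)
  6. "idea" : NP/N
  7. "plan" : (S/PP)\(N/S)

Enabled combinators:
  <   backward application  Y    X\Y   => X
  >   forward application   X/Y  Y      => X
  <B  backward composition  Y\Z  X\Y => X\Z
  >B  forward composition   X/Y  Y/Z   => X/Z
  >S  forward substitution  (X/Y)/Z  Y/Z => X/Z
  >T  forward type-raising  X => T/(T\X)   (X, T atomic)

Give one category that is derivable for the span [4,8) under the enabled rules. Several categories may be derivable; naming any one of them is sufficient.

NP/PP

[0,8] S   >
  [0,3] S/PP   >
    [0,1] "no" : (S/PP)/(N/NP)
    [1,3] N/NP   >
      [1,2] "near" : (N/NP)/(N\PP)
      [2,3] "with" : N\PP
  [3,8] PP   >
    [3,4] "often" : PP/(NP/PP)
    [4,8] NP/PP   >S
      [4,5] "city" : (NP/S)/PP
      [5,8] S/PP   <
        [5,7] N/S   >
          [5,6] "liked" : (N/S)/(NP/N)
          [6,7] "idea" : NP/N
        [7,8] "plan" : (S/PP)\(N/S)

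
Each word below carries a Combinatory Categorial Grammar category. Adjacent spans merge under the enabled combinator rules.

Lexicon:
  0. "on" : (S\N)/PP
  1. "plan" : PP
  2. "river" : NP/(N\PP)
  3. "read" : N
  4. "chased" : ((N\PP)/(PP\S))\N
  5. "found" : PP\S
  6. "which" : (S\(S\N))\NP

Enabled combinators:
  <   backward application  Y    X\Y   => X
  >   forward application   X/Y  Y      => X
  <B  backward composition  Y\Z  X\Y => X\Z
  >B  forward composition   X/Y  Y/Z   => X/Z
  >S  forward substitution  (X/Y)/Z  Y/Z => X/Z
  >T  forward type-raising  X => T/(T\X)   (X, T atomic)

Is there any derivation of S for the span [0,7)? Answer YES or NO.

[0,7] S   <
  [0,2] S\N   >
    [0,1] "on" : (S\N)/PP
    [1,2] "plan" : PP
  [2,7] S\(S\N)   <
    [2,6] NP   >
      [2,3] "river" : NP/(N\PP)
      [3,6] N\PP   >
        [3,5] (N\PP)/(PP\S)   <
          [3,4] "read" : N
          [4,5] "chased" : ((N\PP)/(PP\S))\N
        [5,6] "found" : PP\S
    [6,7] "which" : (S\(S\N))\NP

YES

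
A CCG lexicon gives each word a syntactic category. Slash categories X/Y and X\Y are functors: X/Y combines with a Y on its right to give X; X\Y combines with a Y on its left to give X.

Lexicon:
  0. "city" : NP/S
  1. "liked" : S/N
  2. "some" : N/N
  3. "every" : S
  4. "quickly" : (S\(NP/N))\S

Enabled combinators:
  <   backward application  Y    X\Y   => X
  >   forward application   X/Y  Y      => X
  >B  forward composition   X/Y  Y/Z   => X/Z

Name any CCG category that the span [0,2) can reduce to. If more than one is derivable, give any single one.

[0,5] S   <
  [0,3] NP/N   >B
    [0,2] NP/N   >B
      [0,1] "city" : NP/S
      [1,2] "liked" : S/N
    [2,3] "some" : N/N
  [3,5] S\(NP/N)   <
    [3,4] "every" : S
    [4,5] "quickly" : (S\(NP/N))\S

NP/N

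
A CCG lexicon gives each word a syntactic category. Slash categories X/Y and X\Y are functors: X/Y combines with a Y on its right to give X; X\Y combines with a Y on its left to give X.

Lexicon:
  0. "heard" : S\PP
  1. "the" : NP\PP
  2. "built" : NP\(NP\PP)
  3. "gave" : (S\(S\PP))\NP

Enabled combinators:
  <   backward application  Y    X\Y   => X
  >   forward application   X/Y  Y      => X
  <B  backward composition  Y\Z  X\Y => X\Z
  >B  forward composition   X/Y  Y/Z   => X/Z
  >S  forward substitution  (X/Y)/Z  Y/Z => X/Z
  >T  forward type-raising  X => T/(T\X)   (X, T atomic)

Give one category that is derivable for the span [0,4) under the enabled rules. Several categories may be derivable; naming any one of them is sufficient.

S

[0,4] S   <
  [0,1] "heard" : S\PP
  [1,4] S\(S\PP)   <
    [1,3] NP   <
      [1,2] "the" : NP\PP
      [2,3] "built" : NP\(NP\PP)
    [3,4] "gave" : (S\(S\PP))\NP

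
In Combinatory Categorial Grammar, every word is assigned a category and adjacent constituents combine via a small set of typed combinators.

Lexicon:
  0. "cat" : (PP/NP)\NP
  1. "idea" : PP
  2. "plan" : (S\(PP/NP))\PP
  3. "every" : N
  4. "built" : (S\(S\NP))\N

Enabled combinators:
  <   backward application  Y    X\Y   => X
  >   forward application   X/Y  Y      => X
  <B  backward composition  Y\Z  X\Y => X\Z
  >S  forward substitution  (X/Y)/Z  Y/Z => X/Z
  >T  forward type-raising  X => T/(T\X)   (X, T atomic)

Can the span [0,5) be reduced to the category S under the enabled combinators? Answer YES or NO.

[0,5] S   <
  [0,3] S\NP   <B
    [0,1] "cat" : (PP/NP)\NP
    [1,3] S\(PP/NP)   <
      [1,2] "idea" : PP
      [2,3] "plan" : (S\(PP/NP))\PP
  [3,5] S\(S\NP)   <
    [3,4] "every" : N
    [4,5] "built" : (S\(S\NP))\N

YES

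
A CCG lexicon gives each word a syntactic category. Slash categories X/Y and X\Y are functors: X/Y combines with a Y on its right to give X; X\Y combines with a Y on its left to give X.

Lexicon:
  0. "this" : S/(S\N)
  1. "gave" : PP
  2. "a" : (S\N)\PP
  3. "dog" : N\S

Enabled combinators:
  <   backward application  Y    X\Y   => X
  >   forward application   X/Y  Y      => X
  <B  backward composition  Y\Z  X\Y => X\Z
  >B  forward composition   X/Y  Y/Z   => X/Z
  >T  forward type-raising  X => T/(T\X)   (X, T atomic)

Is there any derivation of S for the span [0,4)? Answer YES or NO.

NO

S/(S\N) PP (S\N)\PP N\S
CKY chart[0,4] = {N, N/(N\N), NP/(NP\N), PP/(PP\N), S/(S\N)}; S ∉ chart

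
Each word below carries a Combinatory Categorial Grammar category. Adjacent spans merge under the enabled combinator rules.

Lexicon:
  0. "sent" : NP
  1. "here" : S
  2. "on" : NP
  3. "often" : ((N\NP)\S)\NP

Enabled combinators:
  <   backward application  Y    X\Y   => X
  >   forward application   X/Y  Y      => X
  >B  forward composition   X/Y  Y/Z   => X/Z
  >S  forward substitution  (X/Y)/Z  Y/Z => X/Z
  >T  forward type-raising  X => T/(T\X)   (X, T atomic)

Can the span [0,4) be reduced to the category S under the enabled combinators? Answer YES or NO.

NP S NP ((N\NP)\S)\NP
CKY chart[0,4] = {N, N/(N\N), NP/(NP\N), PP/(PP\N), S/(S\N)}; S ∉ chart

NO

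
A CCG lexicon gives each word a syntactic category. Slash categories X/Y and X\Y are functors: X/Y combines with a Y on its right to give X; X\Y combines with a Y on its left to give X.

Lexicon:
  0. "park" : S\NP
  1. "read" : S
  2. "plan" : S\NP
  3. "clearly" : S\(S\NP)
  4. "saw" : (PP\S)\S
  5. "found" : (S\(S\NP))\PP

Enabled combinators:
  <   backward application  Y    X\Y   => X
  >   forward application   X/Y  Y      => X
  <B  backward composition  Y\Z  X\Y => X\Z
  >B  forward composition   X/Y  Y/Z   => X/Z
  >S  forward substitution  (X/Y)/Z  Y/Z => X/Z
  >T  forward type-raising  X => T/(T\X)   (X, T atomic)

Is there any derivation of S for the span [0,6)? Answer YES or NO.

[0,6] S   <
  [0,1] "park" : S\NP
  [1,6] S\(S\NP)   <
    [1,5] PP   >
      [1,2] PP/(PP\S)   >T
        [1,2] "read" : S
      [2,5] PP\S   <
        [2,4] S   <
          [2,3] "plan" : S\NP
          [3,4] "clearly" : S\(S\NP)
        [4,5] "saw" : (PP\S)\S
    [5,6] "found" : (S\(S\NP))\PP

YES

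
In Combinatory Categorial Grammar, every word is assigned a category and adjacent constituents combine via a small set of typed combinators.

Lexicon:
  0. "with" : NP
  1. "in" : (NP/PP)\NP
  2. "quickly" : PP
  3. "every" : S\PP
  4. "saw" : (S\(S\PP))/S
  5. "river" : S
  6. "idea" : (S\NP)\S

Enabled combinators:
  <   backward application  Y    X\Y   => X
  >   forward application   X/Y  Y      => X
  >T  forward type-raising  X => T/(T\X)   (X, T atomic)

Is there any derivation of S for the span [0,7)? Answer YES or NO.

YES

[0,7] S   <
  [0,3] NP   >
    [0,2] NP/PP   <
      [0,1] "with" : NP
      [1,2] "in" : (NP/PP)\NP
    [2,3] "quickly" : PP
  [3,7] S\NP   <
    [3,6] S   <
      [3,4] "every" : S\PP
      [4,6] S\(S\PP)   >
        [4,5] "saw" : (S\(S\PP))/S
        [5,6] "river" : S
    [6,7] "idea" : (S\NP)\S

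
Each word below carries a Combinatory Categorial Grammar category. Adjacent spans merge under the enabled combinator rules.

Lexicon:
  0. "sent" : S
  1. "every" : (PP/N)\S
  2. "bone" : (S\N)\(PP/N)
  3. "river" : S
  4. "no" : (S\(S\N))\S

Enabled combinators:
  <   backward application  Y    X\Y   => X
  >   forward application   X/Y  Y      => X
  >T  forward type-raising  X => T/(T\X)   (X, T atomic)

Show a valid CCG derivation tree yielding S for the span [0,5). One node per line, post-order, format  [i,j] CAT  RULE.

[0,5] S   <
  [0,3] S\N   <
    [0,2] PP/N   <
      [0,1] "sent" : S
      [1,2] "every" : (PP/N)\S
    [2,3] "bone" : (S\N)\(PP/N)
  [3,5] S\(S\N)   <
    [3,4] "river" : S
    [4,5] "no" : (S\(S\N))\S

[0,1] S  lex  "sent"
[1,2] (PP/N)\S  lex  "every"
[0,2] PP/N  <  k=1
[2,3] (S\N)\(PP/N)  lex  "bone"
[0,3] S\N  <  k=2
[3,4] S  lex  "river"
[4,5] (S\(S\N))\S  lex  "no"
[3,5] S\(S\N)  <  k=4
[0,5] S  <  k=3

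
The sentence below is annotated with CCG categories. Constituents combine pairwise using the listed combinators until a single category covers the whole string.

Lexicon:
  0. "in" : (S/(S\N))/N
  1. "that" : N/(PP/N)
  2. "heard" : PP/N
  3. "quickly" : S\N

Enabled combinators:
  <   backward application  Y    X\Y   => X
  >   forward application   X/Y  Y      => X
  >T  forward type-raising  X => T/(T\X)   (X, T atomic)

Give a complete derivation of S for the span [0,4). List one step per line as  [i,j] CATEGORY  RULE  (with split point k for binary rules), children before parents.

[0,4] S   >
  [0,3] S/(S\N)   >
    [0,1] "in" : (S/(S\N))/N
    [1,3] N   >
      [1,2] "that" : N/(PP/N)
      [2,3] "heard" : PP/N
  [3,4] "quickly" : S\N

[0,1] (S/(S\N))/N  lex  "in"
[1,2] N/(PP/N)  lex  "that"
[2,3] PP/N  lex  "heard"
[1,3] N  >  k=2
[0,3] S/(S\N)  >  k=1
[3,4] S\N  lex  "quickly"
[0,4] S  >  k=3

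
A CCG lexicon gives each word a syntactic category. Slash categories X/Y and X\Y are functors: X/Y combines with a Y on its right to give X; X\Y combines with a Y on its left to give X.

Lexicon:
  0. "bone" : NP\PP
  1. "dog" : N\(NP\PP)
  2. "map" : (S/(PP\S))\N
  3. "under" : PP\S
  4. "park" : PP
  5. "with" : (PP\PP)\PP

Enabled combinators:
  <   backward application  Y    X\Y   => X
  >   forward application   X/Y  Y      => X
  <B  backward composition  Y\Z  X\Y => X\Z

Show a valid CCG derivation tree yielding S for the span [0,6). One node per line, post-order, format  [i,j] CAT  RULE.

[0,6] S   >
  [0,3] S/(PP\S)   <
    [0,2] N   <
      [0,1] "bone" : NP\PP
      [1,2] "dog" : N\(NP\PP)
    [2,3] "map" : (S/(PP\S))\N
  [3,6] PP\S   <B
    [3,4] "under" : PP\S
    [4,6] PP\PP   <
      [4,5] "park" : PP
      [5,6] "with" : (PP\PP)\PP

[0,1] NP\PP  lex  "bone"
[1,2] N\(NP\PP)  lex  "dog"
[0,2] N  <  k=1
[2,3] (S/(PP\S))\N  lex  "map"
[0,3] S/(PP\S)  <  k=2
[3,4] PP\S  lex  "under"
[4,5] PP  lex  "park"
[5,6] (PP\PP)\PP  lex  "with"
[4,6] PP\PP  <  k=5
[3,6] PP\S  <B  k=4
[0,6] S  >  k=3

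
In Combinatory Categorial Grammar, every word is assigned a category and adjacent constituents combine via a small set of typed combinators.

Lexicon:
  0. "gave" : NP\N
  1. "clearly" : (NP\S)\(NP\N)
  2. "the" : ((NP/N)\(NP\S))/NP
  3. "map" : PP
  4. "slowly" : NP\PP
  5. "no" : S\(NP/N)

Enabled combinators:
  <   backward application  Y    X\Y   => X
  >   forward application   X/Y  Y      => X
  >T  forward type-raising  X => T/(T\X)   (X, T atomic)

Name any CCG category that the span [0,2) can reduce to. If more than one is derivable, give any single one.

[0,6] S   <
  [0,5] NP/N   <
    [0,2] NP\S   <
      [0,1] "gave" : NP\N
      [1,2] "clearly" : (NP\S)\(NP\N)
    [2,5] (NP/N)\(NP\S)   >
      [2,3] "the" : ((NP/N)\(NP\S))/NP
      [3,5] NP   >
        [3,4] NP/(NP\PP)   >T
          [3,4] "map" : PP
        [4,5] "slowly" : NP\PP
  [5,6] "no" : S\(NP/N)

NP\S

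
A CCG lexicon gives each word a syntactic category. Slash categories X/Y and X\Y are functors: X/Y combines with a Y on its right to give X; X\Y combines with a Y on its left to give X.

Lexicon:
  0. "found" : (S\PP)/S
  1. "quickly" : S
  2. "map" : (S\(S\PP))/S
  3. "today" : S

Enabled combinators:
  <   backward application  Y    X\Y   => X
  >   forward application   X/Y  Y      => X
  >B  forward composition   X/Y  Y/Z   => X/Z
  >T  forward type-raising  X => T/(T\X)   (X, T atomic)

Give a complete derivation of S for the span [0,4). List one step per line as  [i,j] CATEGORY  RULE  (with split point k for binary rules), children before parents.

[0,4] S   <
  [0,2] S\PP   >
    [0,1] "found" : (S\PP)/S
    [1,2] "quickly" : S
  [2,4] S\(S\PP)   >
    [2,3] "map" : (S\(S\PP))/S
    [3,4] "today" : S

[0,1] (S\PP)/S  lex  "found"
[1,2] S  lex  "quickly"
[0,2] S\PP  >  k=1
[2,3] (S\(S\PP))/S  lex  "map"
[3,4] S  lex  "today"
[2,4] S\(S\PP)  >  k=3
[0,4] S  <  k=2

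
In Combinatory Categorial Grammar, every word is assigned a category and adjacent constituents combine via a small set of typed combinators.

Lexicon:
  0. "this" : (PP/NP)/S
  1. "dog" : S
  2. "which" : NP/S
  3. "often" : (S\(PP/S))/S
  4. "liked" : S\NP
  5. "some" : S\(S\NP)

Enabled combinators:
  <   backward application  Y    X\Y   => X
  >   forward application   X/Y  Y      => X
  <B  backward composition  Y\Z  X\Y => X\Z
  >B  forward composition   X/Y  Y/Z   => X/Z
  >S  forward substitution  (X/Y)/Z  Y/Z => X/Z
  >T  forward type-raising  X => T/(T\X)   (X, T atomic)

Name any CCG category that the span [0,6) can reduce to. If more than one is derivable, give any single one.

[0,6] S   <
  [0,3] PP/S   >B
    [0,2] PP/NP   >
      [0,1] "this" : (PP/NP)/S
      [1,2] "dog" : S
    [2,3] "which" : NP/S
  [3,6] S\(PP/S)   >
    [3,4] "often" : (S\(PP/S))/S
    [4,6] S   <
      [4,5] "liked" : S\NP
      [5,6] "some" : S\(S\NP)

S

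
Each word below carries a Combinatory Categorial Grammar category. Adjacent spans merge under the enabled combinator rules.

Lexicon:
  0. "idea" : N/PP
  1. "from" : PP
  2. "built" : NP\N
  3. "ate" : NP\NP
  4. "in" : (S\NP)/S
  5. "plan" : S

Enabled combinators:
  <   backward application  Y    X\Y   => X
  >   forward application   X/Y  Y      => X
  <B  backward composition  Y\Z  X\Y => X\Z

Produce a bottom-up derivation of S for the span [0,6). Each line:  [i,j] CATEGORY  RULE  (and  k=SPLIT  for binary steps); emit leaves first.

[0,1] N/PP  lex  "idea"
[1,2] PP  lex  "from"
[0,2] N  >  k=1
[2,3] NP\N  lex  "built"
[3,4] NP\NP  lex  "ate"
[2,4] NP\N  <B  k=3
[4,5] (S\NP)/S  lex  "in"
[5,6] S  lex  "plan"
[4,6] S\NP  >  k=5
[2,6] S\N  <B  k=4
[0,6] S  <  k=2

[0,6] S   <
  [0,2] N   >
    [0,1] "idea" : N/PP
    [1,2] "from" : PP
  [2,6] S\N   <B
    [2,4] NP\N   <B
      [2,3] "built" : NP\N
      [3,4] "ate" : NP\NP
    [4,6] S\NP   >
      [4,5] "in" : (S\NP)/S
      [5,6] "plan" : S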